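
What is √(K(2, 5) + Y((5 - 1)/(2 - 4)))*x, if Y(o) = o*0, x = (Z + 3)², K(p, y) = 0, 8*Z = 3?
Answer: 0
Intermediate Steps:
Z = 3/8 (Z = (⅛)*3 = 3/8 ≈ 0.37500)
x = 729/64 (x = (3/8 + 3)² = (27/8)² = 729/64 ≈ 11.391)
Y(o) = 0
√(K(2, 5) + Y((5 - 1)/(2 - 4)))*x = √(0 + 0)*(729/64) = √0*(729/64) = 0*(729/64) = 0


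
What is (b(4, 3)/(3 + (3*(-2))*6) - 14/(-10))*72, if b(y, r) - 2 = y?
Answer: 4824/55 ≈ 87.709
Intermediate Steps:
b(y, r) = 2 + y
(b(4, 3)/(3 + (3*(-2))*6) - 14/(-10))*72 = ((2 + 4)/(3 + (3*(-2))*6) - 14/(-10))*72 = (6/(3 - 6*6) - 14*(-1/10))*72 = (6/(3 - 36) + 7/5)*72 = (6/(-33) + 7/5)*72 = (6*(-1/33) + 7/5)*72 = (-2/11 + 7/5)*72 = (67/55)*72 = 4824/55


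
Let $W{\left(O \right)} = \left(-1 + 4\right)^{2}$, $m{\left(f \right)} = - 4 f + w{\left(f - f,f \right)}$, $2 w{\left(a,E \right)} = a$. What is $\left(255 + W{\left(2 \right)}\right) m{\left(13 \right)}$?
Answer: $-13728$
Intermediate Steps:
$w{\left(a,E \right)} = \frac{a}{2}$
$m{\left(f \right)} = - 4 f$ ($m{\left(f \right)} = - 4 f + \frac{f - f}{2} = - 4 f + \frac{1}{2} \cdot 0 = - 4 f + 0 = - 4 f$)
$W{\left(O \right)} = 9$ ($W{\left(O \right)} = 3^{2} = 9$)
$\left(255 + W{\left(2 \right)}\right) m{\left(13 \right)} = \left(255 + 9\right) \left(\left(-4\right) 13\right) = 264 \left(-52\right) = -13728$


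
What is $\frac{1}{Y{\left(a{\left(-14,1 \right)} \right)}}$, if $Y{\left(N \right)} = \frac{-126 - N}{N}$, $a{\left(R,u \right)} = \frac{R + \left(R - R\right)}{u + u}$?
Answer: $\frac{1}{17} \approx 0.058824$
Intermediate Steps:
$a{\left(R,u \right)} = \frac{R}{2 u}$ ($a{\left(R,u \right)} = \frac{R + 0}{2 u} = R \frac{1}{2 u} = \frac{R}{2 u}$)
$Y{\left(N \right)} = \frac{-126 - N}{N}$
$\frac{1}{Y{\left(a{\left(-14,1 \right)} \right)}} = \frac{1}{\frac{1}{\frac{1}{2} \left(-14\right) 1^{-1}} \left(-126 - \frac{1}{2} \left(-14\right) 1^{-1}\right)} = \frac{1}{\frac{1}{\frac{1}{2} \left(-14\right) 1} \left(-126 - \frac{1}{2} \left(-14\right) 1\right)} = \frac{1}{\frac{1}{-7} \left(-126 - -7\right)} = \frac{1}{\left(- \frac{1}{7}\right) \left(-126 + 7\right)} = \frac{1}{\left(- \frac{1}{7}\right) \left(-119\right)} = \frac{1}{17}$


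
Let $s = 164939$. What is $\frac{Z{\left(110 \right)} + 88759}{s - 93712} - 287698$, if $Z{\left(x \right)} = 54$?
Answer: $- \frac{20491776633}{71227} \approx -2.877 \cdot 10^{5}$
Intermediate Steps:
$\frac{Z{\left(110 \right)} + 88759}{s - 93712} - 287698 = \frac{54 + 88759}{164939 - 93712} - 287698 = \frac{88813}{71227} - 287698 = - \frac{20491776633}{71227}$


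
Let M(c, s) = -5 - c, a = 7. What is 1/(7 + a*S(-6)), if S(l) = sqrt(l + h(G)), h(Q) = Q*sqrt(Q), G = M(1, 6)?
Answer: 1/(7*(1 + sqrt(6)*sqrt(-1 - I*sqrt(6)))) ≈ 0.021591 + 0.022162*I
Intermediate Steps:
G = -6 (G = -5 - 1*1 = -5 - 1 = -6)
h(Q) = Q**(3/2)
S(l) = sqrt(l - 6*I*sqrt(6)) (S(l) = sqrt(l + (-6)**(3/2)) = sqrt(l - 6*I*sqrt(6)))
1/(7 + a*S(-6)) = 1/(7 + 7*sqrt(-6 - 6*I*sqrt(6)))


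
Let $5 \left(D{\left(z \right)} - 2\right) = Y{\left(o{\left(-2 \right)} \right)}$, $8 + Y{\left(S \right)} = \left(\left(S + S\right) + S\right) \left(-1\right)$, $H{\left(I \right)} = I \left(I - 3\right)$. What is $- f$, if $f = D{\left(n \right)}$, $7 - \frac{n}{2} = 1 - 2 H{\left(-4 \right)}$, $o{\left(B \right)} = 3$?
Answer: $\frac{7}{5} \approx 1.4$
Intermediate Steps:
$H{\left(I \right)} = I \left(-3 + I\right)$
$Y{\left(S \right)} = -8 - 3 S$ ($Y{\left(S \right)} = -8 + \left(\left(S + S\right) + S\right) \left(-1\right) = -8 + \left(2 S + S\right) \left(-1\right) = -8 + 3 S \left(-1\right) = -8 - 3 S$)
$n = 124$ ($n = 14 - 2 \left(1 - 2 \left(- 4 \left(-3 - 4\right)\right)\right) = 14 - 2 \left(1 - 2 \left(\left(-4\right) \left(-7\right)\right)\right) = 14 - 2 \left(1 - 56\right) = 14 - -110 = 14 + 110 = 124$)
$D{\left(z \right)} = - \frac{7}{5}$ ($D{\left(z \right)} = 2 + \frac{-8 - 9}{5} = 2 + \frac{1}{5} \left(-17\right) = 2 - \frac{17}{5} = - \frac{7}{5}$)
$f = - \frac{7}{5} \approx -1.4$
$- f = \left(-1\right) \left(- \frac{7}{5}\right) = \frac{7}{5}$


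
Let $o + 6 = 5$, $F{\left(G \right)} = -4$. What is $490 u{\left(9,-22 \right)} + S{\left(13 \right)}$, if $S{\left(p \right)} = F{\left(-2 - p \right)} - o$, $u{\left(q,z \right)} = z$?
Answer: $-10783$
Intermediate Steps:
$o = -1$ ($o = -6 + 5 = -1$)
$S{\left(p \right)} = -3$ ($S{\left(p \right)} = -4 - -1 = -4 + 1 = -3$)
$490 u{\left(9,-22 \right)} + S{\left(13 \right)} = 490 \left(-22\right) - 3 = -10780 - 3 = -10783$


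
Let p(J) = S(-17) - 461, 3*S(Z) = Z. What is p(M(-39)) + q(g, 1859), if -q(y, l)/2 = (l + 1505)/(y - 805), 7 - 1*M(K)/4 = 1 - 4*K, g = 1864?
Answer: -166976/353 ≈ -473.02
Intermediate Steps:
S(Z) = Z/3
M(K) = 24 + 16*K (M(K) = 28 - 4*(1 - 4*K) = 28 + (-4 + 16*K) = 24 + 16*K)
q(y, l) = -2*(1505 + l)/(-805 + y) (q(y, l) = -2*(l + 1505)/(y - 805) = -2*(1505 + l)/(-805 + y))
p(J) = -1400/3 (p(J) = (1/3)*(-17) - 461 = -17/3 - 461 = -1400/3)
p(M(-39)) + q(g, 1859) = -1400/3 + 2*(-1505 - 1*1859)/(-805 + 1864) = -1400/3 + 2*(-1505 - 1859)/1059 = -1400/3 + 2*(1/1059)*(-3364) = -1400/3 - 6728/1059 = -166976/353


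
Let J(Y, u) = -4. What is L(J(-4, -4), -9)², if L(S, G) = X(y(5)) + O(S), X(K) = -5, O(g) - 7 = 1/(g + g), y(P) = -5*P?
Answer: 225/64 ≈ 3.5156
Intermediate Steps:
O(g) = 7 + 1/(2*g) (O(g) = 7 + 1/(g + g) = 7 + 1/(2*g))
L(S, G) = 2 + 1/(2*S) (L(S, G) = -5 + (7 + 1/(2*S)) = 2 + 1/(2*S))
L(J(-4, -4), -9)² = (2 + (½)/(-4))² = (2 + (½)*(-¼))² = (2 - ⅛)² = (15/8)² = 225/64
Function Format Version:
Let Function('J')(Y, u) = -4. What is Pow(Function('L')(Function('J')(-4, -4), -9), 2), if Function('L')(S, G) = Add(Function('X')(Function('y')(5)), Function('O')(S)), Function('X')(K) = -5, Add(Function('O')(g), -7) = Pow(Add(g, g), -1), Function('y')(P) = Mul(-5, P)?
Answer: Rational(225, 64) ≈ 3.5156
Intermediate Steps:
Function('O')(g) = Add(7, Mul(Rational(1, 2), Pow(g, -1))) (Function('O')(g) = Add(7, Pow(Add(g, g), -1)) = Add(7, Pow(Mul(2, g), -1)) = Add(7, Mul(Rational(1, 2), Pow(g, -1))))
Function('L')(S, G) = Add(2, Mul(Rational(1, 2), Pow(S, -1))) (Function('L')(S, G) = Add(-5, Add(7, Mul(Rational(1, 2), Pow(S, -1)))) = Add(2, Mul(Rational(1, 2), Pow(S, -1))))
Pow(Function('L')(Function('J')(-4, -4), -9), 2) = Pow(Add(2, Mul(Rational(1, 2), Pow(-4, -1))), 2) = Pow(Add(2, Mul(Rational(1, 2), Rational(-1, 4))), 2) = Pow(Add(2, Rational(-1, 8)), 2) = Pow(Rational(15, 8), 2) = Rational(225, 64)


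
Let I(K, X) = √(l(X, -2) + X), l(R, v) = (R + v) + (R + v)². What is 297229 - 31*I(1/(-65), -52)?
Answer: 297229 - 31*√2810 ≈ 2.9559e+5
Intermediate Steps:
l(R, v) = R + v + (R + v)²
I(K, X) = √(-2 + (-2 + X)² + 2*X) (I(K, X) = √((X - 2 + (X - 2)²) + X) = √((X - 2 + (-2 + X)²) + X) = √((-2 + X + (-2 + X)²) + X) = √(-2 + (-2 + X)² + 2*X))
297229 - 31*I(1/(-65), -52) = 297229 - 31*√(2 + (-52)² - 2*(-52)) = 297229 - 31*√(2 + 2704 + 104) = 297229 - 31*√2810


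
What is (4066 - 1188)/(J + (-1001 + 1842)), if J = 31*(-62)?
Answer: -2878/1081 ≈ -2.6623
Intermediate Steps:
J = -1922
(4066 - 1188)/(J + (-1001 + 1842)) = (4066 - 1188)/(-1922 + (-1001 + 1842)) = 2878/(-1922 + 841) = 2878/(-1081) = 2878*(-1/1081) = -2878/1081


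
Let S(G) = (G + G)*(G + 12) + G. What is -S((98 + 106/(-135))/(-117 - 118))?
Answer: 10064493748/1006475625 ≈ 9.9997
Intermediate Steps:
S(G) = G + 2*G*(12 + G) (S(G) = (2*G)*(12 + G) + G = 2*G*(12 + G) + G = G + 2*G*(12 + G))
-S((98 + 106/(-135))/(-117 - 118)) = -(98 + 106/(-135))/(-117 - 118)*(25 + 2*((98 + 106/(-135))/(-117 - 118))) = -(98 + 106*(-1/135))/(-235)*(25 + 2*((98 + 106*(-1/135))/(-235))) = -(98 - 106/135)*(-1/235)*(25 + 2*((98 - 106/135)*(-1/235))) = -(13124/135)*(-1/235)*(25 + 2*((13124/135)*(-1/235))) = -(-13124)*(25 + 2*(-13124/31725))/31725 = -(-13124)*(25 - 26248/31725)/31725 = -(-13124)*766877/(31725*31725) = -1*(-10064493748/1006475625) = 10064493748/1006475625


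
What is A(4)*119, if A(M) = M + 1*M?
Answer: 952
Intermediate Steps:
A(M) = 2*M (A(M) = M + M = 2*M)
A(4)*119 = (2*4)*119 = 8*119 = 952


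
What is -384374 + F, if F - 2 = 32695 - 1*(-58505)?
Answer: -293172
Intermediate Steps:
F = 91202 (F = 2 + (32695 - 1*(-58505)) = 2 + (32695 + 58505) = 2 + 91200 = 91202)
-384374 + F = -384374 + 91202 = -293172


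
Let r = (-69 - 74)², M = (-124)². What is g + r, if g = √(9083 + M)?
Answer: 20449 + √24459 ≈ 20605.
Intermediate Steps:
M = 15376
r = 20449 (r = (-143)² = 20449)
g = √24459 (g = √(9083 + 15376) = √24459 ≈ 156.39)
g + r = √24459 + 20449 = 20449 + √24459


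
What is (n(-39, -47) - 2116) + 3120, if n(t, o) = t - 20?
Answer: 945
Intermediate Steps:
n(t, o) = -20 + t
(n(-39, -47) - 2116) + 3120 = ((-20 - 39) - 2116) + 3120 = (-59 - 2116) + 3120 = -2175 + 3120 = 945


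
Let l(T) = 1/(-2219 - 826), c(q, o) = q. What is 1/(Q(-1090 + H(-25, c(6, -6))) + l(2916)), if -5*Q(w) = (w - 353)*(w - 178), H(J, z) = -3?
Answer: -609/223852079 ≈ -2.7205e-6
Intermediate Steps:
Q(w) = -(-353 + w)*(-178 + w)/5 (Q(w) = -(w - 353)*(w - 178)/5 = -(-353 + w)*(-178 + w)/5)
l(T) = -1/3045 (l(T) = 1/(-3045) = -1/3045)
1/(Q(-1090 + H(-25, c(6, -6))) + l(2916)) = 1/((-62834/5 - (-1090 - 3)**2/5 + 531*(-1090 - 3)/5) - 1/3045) = 1/((-62834/5 - 1/5*(-1093)**2 + (531/5)*(-1093)) - 1/3045) = 1/((-62834/5 - 1/5*1194649 - 580383/5) - 1/3045) = 1/((-62834/5 - 1194649/5 - 580383/5) - 1/3045) = 1/(-1837866/5 - 1/3045) = 1/(-223852079/609) = -609/223852079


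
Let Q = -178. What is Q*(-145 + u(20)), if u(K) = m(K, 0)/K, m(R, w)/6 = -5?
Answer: 26077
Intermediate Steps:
m(R, w) = -30 (m(R, w) = 6*(-5) = -30)
u(K) = -30/K
Q*(-145 + u(20)) = -178*(-145 - 30/20) = -178*(-145 - 30*1/20) = -178*(-145 - 3/2) = -178*(-293/2) = 26077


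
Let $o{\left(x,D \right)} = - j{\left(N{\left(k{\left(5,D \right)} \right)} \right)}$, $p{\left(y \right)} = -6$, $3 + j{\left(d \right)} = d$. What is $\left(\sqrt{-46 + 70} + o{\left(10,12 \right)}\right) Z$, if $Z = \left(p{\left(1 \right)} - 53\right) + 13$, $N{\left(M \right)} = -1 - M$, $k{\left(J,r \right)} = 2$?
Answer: $-276 - 92 \sqrt{6} \approx -501.35$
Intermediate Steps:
$j{\left(d \right)} = -3 + d$
$o{\left(x,D \right)} = 6$ ($o{\left(x,D \right)} = - (-3 - 3) = \left(-1\right) \left(-6\right) = 6$)
$Z = -46$ ($Z = \left(-6 - 53\right) + 13 = -59 + 13 = -46$)
$\left(\sqrt{-46 + 70} + o{\left(10,12 \right)}\right) Z = \left(\sqrt{-46 + 70} + 6\right) \left(-46\right) = \left(\sqrt{24} + 6\right) \left(-46\right) = \left(2 \sqrt{6} + 6\right) \left(-46\right) = \left(6 + 2 \sqrt{6}\right) \left(-46\right) = -276 - 92 \sqrt{6}$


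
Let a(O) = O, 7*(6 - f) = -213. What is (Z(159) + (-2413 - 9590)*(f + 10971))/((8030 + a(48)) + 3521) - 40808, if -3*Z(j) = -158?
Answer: -12714536194/243579 ≈ -52199.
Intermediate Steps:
f = 255/7 (f = 6 - ⅐*(-213) = 6 + 213/7 = 255/7 ≈ 36.429)
Z(j) = 158/3 (Z(j) = -⅓*(-158) = 158/3)
(Z(159) + (-2413 - 9590)*(f + 10971))/((8030 + a(48)) + 3521) - 40808 = (158/3 + (-2413 - 9590)*(255/7 + 10971))/((8030 + 48) + 3521) - 40808 = (158/3 - 12003*77052/7)/(8078 + 3521) - 40808 = (158/3 - 924855156/7)/11599 - 40808 = -2774564362/21*1/11599 - 40808 = -2774564362/243579 - 40808 = -12714536194/243579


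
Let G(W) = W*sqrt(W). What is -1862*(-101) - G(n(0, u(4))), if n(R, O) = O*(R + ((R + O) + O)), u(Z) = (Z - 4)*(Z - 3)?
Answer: 188062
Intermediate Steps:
u(Z) = (-4 + Z)*(-3 + Z)
n(R, O) = O*(2*O + 2*R) (n(R, O) = O*(R + ((O + R) + O)) = O*(R + (R + 2*O)) = O*(2*O + 2*R))
G(W) = W**(3/2)
-1862*(-101) - G(n(0, u(4))) = -1862*(-101) - (2*(12 + 4**2 - 7*4)*((12 + 4**2 - 7*4) + 0))**(3/2) = 188062 - (2*(12 + 16 - 28)*((12 + 16 - 28) + 0))**(3/2) = 188062 - (2*0*(0 + 0))**(3/2) = 188062 - (2*0*0)**(3/2) = 188062 - 0**(3/2) = 188062 - 1*0 = 188062 + 0 = 188062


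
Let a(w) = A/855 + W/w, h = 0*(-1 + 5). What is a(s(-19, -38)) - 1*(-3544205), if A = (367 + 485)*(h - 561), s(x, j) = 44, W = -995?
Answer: 14812345623/4180 ≈ 3.5436e+6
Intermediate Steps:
h = 0 (h = 0*4 = 0)
A = -477972 (A = (367 + 485)*(0 - 561) = 852*(-561) = -477972)
a(w) = -53108/95 - 995/w (a(w) = -477972/855 - 995/w = -477972*1/855 - 995/w = -53108/95 - 995/w)
a(s(-19, -38)) - 1*(-3544205) = (-53108/95 - 995/44) - 1*(-3544205) = (-53108/95 - 995*1/44) + 3544205 = (-53108/95 - 995/44) + 3544205 = -2431277/4180 + 3544205 = 14812345623/4180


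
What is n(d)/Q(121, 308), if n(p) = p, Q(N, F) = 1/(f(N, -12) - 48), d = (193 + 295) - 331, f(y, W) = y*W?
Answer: -235500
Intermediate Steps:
f(y, W) = W*y
d = 157 (d = 488 - 331 = 157)
Q(N, F) = 1/(-48 - 12*N) (Q(N, F) = 1/(-12*N - 48) = 1/(-48 - 12*N))
n(d)/Q(121, 308) = 157/((-1/(48 + 12*121))) = 157/((-1/(48 + 1452))) = 157/((-1/1500)) = 157/((-1*1/1500)) = 157/(-1/1500) = 157*(-1500) = -235500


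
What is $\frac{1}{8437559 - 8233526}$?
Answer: $\frac{1}{204033} \approx 4.9012 \cdot 10^{-6}$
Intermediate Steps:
$\frac{1}{8437559 - 8233526} = \frac{1}{204033}$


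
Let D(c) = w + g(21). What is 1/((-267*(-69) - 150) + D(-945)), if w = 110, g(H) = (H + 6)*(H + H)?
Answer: 1/19517 ≈ 5.1237e-5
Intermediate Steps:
g(H) = 2*H*(6 + H) (g(H) = (6 + H)*(2*H) = 2*H*(6 + H))
D(c) = 1244 (D(c) = 110 + 2*21*(6 + 21) = 110 + 2*21*27 = 110 + 1134 = 1244)
1/((-267*(-69) - 150) + D(-945)) = 1/((-267*(-69) - 150) + 1244) = 1/((18423 - 150) + 1244) = 1/(18273 + 1244) = 1/19517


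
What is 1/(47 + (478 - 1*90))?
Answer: 1/435 ≈ 0.0022989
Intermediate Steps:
1/(47 + (478 - 1*90)) = 1/(47 + (478 - 90)) = 1/(47 + 388) = 1/435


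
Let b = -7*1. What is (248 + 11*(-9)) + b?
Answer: 142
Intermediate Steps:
b = -7
(248 + 11*(-9)) + b = (248 + 11*(-9)) - 7 = (248 - 99) - 7 = 149 - 7 = 142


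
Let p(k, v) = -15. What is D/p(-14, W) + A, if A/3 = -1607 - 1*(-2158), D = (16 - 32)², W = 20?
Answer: 24539/15 ≈ 1635.9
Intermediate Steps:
D = 256 (D = (-16)² = 256)
A = 1653 (A = 3*(-1607 - 1*(-2158)) = 3*(-1607 + 2158) = 3*551 = 1653)
D/p(-14, W) + A = 256/(-15) + 1653 = 256*(-1/15) + 1653 = -256/15 + 1653 = 24539/15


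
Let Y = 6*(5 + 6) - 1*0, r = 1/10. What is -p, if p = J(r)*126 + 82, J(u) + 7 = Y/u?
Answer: -82360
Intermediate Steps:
r = ⅒ ≈ 0.10000
Y = 66 (Y = 6*11 + 0 = 66 + 0 = 66)
J(u) = -7 + 66/u
p = 82360 (p = (-7 + 66/(⅒))*126 + 82 = (-7 + 66*10)*126 + 82 = (-7 + 660)*126 + 82 = 653*126 + 82 = 82278 + 82 = 82360)
-p = -1*82360 = -82360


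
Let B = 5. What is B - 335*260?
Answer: -87095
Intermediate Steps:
B - 335*260 = 5 - 335*260 = 5 - 87100 = -87095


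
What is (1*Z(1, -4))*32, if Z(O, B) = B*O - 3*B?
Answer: 256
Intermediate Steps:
Z(O, B) = -3*B + B*O
(1*Z(1, -4))*32 = (1*(-4*(-3 + 1)))*32 = (1*(-4*(-2)))*32 = (1*8)*32 = 8*32 = 256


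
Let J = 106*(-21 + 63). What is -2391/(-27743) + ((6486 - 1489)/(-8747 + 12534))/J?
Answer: 40450231855/467739322932 ≈ 0.086480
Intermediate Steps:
J = 4452 (J = 106*42 = 4452)
-2391/(-27743) + ((6486 - 1489)/(-8747 + 12534))/J = -2391/(-27743) + ((6486 - 1489)/(-8747 + 12534))/4452 = -2391*(-1/27743) + (4997/3787)*(1/4452) = 2391/27743 + (4997*(1/3787))*(1/4452) = 2391/27743 + (4997/3787)*(1/4452) = 2391/27743 + 4997/16859724 = 40450231855/467739322932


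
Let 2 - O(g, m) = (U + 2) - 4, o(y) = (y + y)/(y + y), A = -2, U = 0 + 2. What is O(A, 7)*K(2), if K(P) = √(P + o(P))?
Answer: 2*√3 ≈ 3.4641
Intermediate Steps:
U = 2
o(y) = 1 (o(y) = (2*y)/((2*y)) = (2*y)*(1/(2*y)) = 1)
O(g, m) = 2 (O(g, m) = 2 - ((2 + 2) - 4) = 2 - (4 - 4) = 2 - 1*0 = 2 + 0 = 2)
K(P) = √(1 + P) (K(P) = √(P + 1) = √(1 + P))
O(A, 7)*K(2) = 2*√(1 + 2) = 2*√3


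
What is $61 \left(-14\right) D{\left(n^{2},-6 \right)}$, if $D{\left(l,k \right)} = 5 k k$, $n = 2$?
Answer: $-153720$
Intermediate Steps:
$D{\left(l,k \right)} = 5 k^{2}$
$61 \left(-14\right) D{\left(n^{2},-6 \right)} = 61 \left(-14\right) 5 \left(-6\right)^{2} = - 854 \cdot 5 \cdot 36 = \left(-854\right) 180 = -153720$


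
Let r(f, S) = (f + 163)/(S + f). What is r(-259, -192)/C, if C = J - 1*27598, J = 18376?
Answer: -16/693187 ≈ -2.3082e-5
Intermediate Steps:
C = -9222 (C = 18376 - 1*27598 = 18376 - 27598 = -9222)
r(f, S) = (163 + f)/(S + f)
r(-259, -192)/C = ((163 - 259)/(-192 - 259))/(-9222) = (-96/(-451))*(-1/9222) = -1/451*(-96)*(-1/9222) = (96/451)*(-1/9222) = -16/693187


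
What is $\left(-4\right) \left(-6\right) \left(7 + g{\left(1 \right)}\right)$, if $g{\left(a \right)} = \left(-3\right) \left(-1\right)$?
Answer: $240$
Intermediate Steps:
$g{\left(a \right)} = 3$
$\left(-4\right) \left(-6\right) \left(7 + g{\left(1 \right)}\right) = \left(-4\right) \left(-6\right) \left(7 + 3\right) = 24 \cdot 10 = 240$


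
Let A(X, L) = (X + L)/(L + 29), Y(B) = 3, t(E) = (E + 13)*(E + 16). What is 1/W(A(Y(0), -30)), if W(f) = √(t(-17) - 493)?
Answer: -I*√489/489 ≈ -0.045222*I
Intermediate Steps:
t(E) = (13 + E)*(16 + E)
A(X, L) = (L + X)/(29 + L)
W(f) = I*√489 (W(f) = √((208 + (-17)² + 29*(-17)) - 493) = √((208 + 289 - 493) - 493) = √(4 - 493) = √(-489) = I*√489)
1/W(A(Y(0), -30)) = 1/(I*√489) = -I*√489/489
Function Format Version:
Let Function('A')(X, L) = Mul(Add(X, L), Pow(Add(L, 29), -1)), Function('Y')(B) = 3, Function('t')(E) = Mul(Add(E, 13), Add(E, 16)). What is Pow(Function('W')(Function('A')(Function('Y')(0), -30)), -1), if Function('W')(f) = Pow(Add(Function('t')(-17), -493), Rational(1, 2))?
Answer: Mul(Rational(-1, 489), I, Pow(489, Rational(1, 2))) ≈ Mul(-0.045222, I)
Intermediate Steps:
Function('t')(E) = Mul(Add(13, E), Add(16, E))
Function('A')(X, L) = Mul(Pow(Add(29, L), -1), Add(L, X)) (Function('A')(X, L) = Mul(Add(L, X), Pow(Add(29, L), -1)) = Mul(Pow(Add(29, L), -1), Add(L, X)))
Function('W')(f) = Mul(I, Pow(489, Rational(1, 2))) (Function('W')(f) = Pow(Add(Add(208, Pow(-17, 2), Mul(29, -17)), -493), Rational(1, 2)) = Pow(Add(Add(208, 289, -493), -493), Rational(1, 2)) = Pow(Add(4, -493), Rational(1, 2)) = Pow(-489, Rational(1, 2)) = Mul(I, Pow(489, Rational(1, 2))))
Pow(Function('W')(Function('A')(Function('Y')(0), -30)), -1) = Pow(Mul(I, Pow(489, Rational(1, 2))), -1) = Mul(Rational(-1, 489), I, Pow(489, Rational(1, 2)))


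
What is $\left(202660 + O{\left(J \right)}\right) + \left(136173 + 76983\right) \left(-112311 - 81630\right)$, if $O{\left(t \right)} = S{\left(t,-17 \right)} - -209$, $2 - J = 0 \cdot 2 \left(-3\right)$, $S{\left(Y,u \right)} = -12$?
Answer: $-41339484939$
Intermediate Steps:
$J = 2$ ($J = 2 - 0 \cdot 2 \left(-3\right) = 2 - 0 \left(-3\right) = 2 - 0 = 2 + 0 = 2$)
$O{\left(t \right)} = 197$ ($O{\left(t \right)} = -12 - -209 = -12 + 209 = 197$)
$\left(202660 + O{\left(J \right)}\right) + \left(136173 + 76983\right) \left(-112311 - 81630\right) = \left(202660 + 197\right) + \left(136173 + 76983\right) \left(-112311 - 81630\right) = 202857 + 213156 \left(-193941\right) = 202857 - 41339687796 = -41339484939$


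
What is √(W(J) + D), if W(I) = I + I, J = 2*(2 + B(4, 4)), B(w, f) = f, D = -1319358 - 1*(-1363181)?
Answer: √43847 ≈ 209.40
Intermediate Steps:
D = 43823 (D = -1319358 + 1363181 = 43823)
J = 12 (J = 2*(2 + 4) = 2*6 = 12)
W(I) = 2*I
√(W(J) + D) = √(2*12 + 43823) = √(24 + 43823) = √43847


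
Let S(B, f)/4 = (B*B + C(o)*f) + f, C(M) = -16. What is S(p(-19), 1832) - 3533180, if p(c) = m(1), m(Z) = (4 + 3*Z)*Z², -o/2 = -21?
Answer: -3642904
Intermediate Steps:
o = 42 (o = -2*(-21) = 42)
m(Z) = Z²*(4 + 3*Z)
p(c) = 7 (p(c) = 1²*(4 + 3*1) = 1*(4 + 3) = 1*7 = 7)
S(B, f) = -60*f + 4*B² (S(B, f) = 4*((B*B - 16*f) + f) = 4*((B² - 16*f) + f) = 4*(B² - 15*f) = -60*f + 4*B²)
S(p(-19), 1832) - 3533180 = (-60*1832 + 4*7²) - 3533180 = (-109920 + 4*49) - 3533180 = (-109920 + 196) - 3533180 = -109724 - 3533180 = -3642904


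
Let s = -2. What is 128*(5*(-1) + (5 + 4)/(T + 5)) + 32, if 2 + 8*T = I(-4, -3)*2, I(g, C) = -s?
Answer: -2720/7 ≈ -388.57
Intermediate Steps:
I(g, C) = 2 (I(g, C) = -1*(-2) = 2)
T = ¼ (T = -¼ + (2*2)/8 = -¼ + (⅛)*4 = -¼ + ½ = ¼ ≈ 0.25000)
128*(5*(-1) + (5 + 4)/(T + 5)) + 32 = 128*(5*(-1) + (5 + 4)/(¼ + 5)) + 32 = 128*(-5 + 9/(21/4)) + 32 = 128*(-5 + 9*(4/21)) + 32 = 128*(-5 + 12/7) + 32 = 128*(-23/7) + 32 = -2944/7 + 32 = -2720/7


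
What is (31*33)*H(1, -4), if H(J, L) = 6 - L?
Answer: 10230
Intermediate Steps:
(31*33)*H(1, -4) = (31*33)*(6 - 1*(-4)) = 1023*(6 + 4) = 1023*10 = 10230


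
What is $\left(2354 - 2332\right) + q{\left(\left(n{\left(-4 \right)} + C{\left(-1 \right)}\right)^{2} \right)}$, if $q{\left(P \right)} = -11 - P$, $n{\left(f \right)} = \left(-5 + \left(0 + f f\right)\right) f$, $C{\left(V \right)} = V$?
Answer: $-2014$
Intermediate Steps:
$n{\left(f \right)} = f \left(-5 + f^{2}\right)$ ($n{\left(f \right)} = \left(-5 + \left(0 + f^{2}\right)\right) f = \left(-5 + f^{2}\right) f = f \left(-5 + f^{2}\right)$)
$\left(2354 - 2332\right) + q{\left(\left(n{\left(-4 \right)} + C{\left(-1 \right)}\right)^{2} \right)} = \left(2354 - 2332\right) - \left(11 + \left(- 4 \left(-5 + \left(-4\right)^{2}\right) - 1\right)^{2}\right) = 22 - \left(11 + \left(- 4 \left(-5 + 16\right) - 1\right)^{2}\right) = 22 - \left(11 + \left(\left(-4\right) 11 - 1\right)^{2}\right) = 22 - \left(11 + \left(-44 - 1\right)^{2}\right) = 22 - 2036 = -2014$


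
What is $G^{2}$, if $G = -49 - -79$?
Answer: $900$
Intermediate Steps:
$G = 30$ ($G = -49 + 79 = 30$)
$G^{2} = 30^{2} = 900$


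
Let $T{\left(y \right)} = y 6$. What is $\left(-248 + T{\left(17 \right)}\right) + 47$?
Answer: $-99$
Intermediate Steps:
$T{\left(y \right)} = 6 y$
$\left(-248 + T{\left(17 \right)}\right) + 47 = \left(-248 + 6 \cdot 17\right) + 47 = \left(-248 + 102\right) + 47 = -146 + 47 = -99$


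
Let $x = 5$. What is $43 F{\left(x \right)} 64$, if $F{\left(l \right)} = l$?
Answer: $13760$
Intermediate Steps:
$43 F{\left(x \right)} 64 = 43 \cdot 5 \cdot 64 = 215 \cdot 64 = 13760$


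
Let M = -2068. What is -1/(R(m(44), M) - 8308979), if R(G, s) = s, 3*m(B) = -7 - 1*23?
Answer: 1/8311047 ≈ 1.2032e-7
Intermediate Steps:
m(B) = -10 (m(B) = (-7 - 1*23)/3 = (-7 - 23)/3 = (⅓)*(-30) = -10)
-1/(R(m(44), M) - 8308979) = -1/(-2068 - 8308979) = -1/(-8311047) = -1*(-1/8311047) = 1/8311047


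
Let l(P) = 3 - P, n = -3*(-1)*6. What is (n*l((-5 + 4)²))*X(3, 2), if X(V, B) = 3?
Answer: 108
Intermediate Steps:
n = 18 (n = 3*6 = 18)
(n*l((-5 + 4)²))*X(3, 2) = (18*(3 - (-5 + 4)²))*3 = (18*(3 - 1*(-1)²))*3 = (18*(3 - 1*1))*3 = (18*(3 - 1))*3 = (18*2)*3 = 36*3 = 108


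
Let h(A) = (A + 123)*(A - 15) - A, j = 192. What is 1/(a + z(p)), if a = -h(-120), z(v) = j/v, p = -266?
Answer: 133/37809 ≈ 0.0035177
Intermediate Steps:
h(A) = -A + (-15 + A)*(123 + A) (h(A) = (123 + A)*(-15 + A) - A = (-15 + A)*(123 + A) - A = -A + (-15 + A)*(123 + A))
z(v) = 192/v
a = 285 (a = -(-1845 + (-120)**2 + 107*(-120)) = -(-1845 + 14400 - 12840) = -1*(-285) = 285)
1/(a + z(p)) = 1/(285 + 192/(-266)) = 1/(285 + 192*(-1/266)) = 1/(285 - 96/133) = 1/(37809/133) = 133/37809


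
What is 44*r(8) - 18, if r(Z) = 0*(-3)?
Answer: -18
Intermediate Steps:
r(Z) = 0
44*r(8) - 18 = 44*0 - 18 = 0 - 18 = -18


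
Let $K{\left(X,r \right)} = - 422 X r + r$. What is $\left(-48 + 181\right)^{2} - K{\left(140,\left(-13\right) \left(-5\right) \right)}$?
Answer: $3857824$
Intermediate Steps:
$K{\left(X,r \right)} = r - 422 X r$ ($K{\left(X,r \right)} = - 422 X r + r = r - 422 X r$)
$\left(-48 + 181\right)^{2} - K{\left(140,\left(-13\right) \left(-5\right) \right)} = \left(-48 + 181\right)^{2} - \left(-13\right) \left(-5\right) \left(1 - 59080\right) = 133^{2} - 65 \left(1 - 59080\right) = 17689 - 65 \left(-59079\right) = 17689 - -3840135 = 17689 + 3840135 = 3857824$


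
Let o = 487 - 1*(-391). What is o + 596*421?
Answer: 251794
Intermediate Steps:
o = 878 (o = 487 + 391 = 878)
o + 596*421 = 878 + 596*421 = 878 + 250916 = 251794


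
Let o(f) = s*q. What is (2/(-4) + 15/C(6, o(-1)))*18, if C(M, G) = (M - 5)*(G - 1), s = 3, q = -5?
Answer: -207/8 ≈ -25.875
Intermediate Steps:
o(f) = -15 (o(f) = 3*(-5) = -15)
C(M, G) = (-1 + G)*(-5 + M) (C(M, G) = (-5 + M)*(-1 + G) = (-1 + G)*(-5 + M))
(2/(-4) + 15/C(6, o(-1)))*18 = (2/(-4) + 15/(5 - 1*6 - 5*(-15) - 15*6))*18 = (2*(-¼) + 15/(5 - 6 + 75 - 90))*18 = (-½ + 15/(-16))*18 = (-½ + 15*(-1/16))*18 = (-½ - 15/16)*18 = -23/16*18 = -207/8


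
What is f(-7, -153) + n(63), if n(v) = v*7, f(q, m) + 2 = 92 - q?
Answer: 538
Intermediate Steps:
f(q, m) = 90 - q (f(q, m) = -2 + (92 - q) = 90 - q)
n(v) = 7*v
f(-7, -153) + n(63) = (90 - 1*(-7)) + 7*63 = (90 + 7) + 441 = 97 + 441 = 538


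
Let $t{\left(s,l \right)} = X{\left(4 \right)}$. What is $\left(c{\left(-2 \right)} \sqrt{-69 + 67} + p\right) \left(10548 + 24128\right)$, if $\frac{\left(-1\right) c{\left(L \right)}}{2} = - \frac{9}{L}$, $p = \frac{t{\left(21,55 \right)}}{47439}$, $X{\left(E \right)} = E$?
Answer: $\frac{138704}{47439} - 312084 i \sqrt{2} \approx 2.9238 - 4.4135 \cdot 10^{5} i$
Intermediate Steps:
$t{\left(s,l \right)} = 4$
$p = \frac{4}{47439} \approx 8.4319 \cdot 10^{-5}$
$c{\left(L \right)} = \frac{18}{L}$ ($c{\left(L \right)} = - 2 \left(- \frac{9}{L}\right) = \frac{18}{L}$)
$\left(c{\left(-2 \right)} \sqrt{-69 + 67} + p\right) \left(10548 + 24128\right) = \left(\frac{18}{-2} \sqrt{-69 + 67} + \frac{4}{47439}\right) \left(10548 + 24128\right) = \left(18 \left(- \frac{1}{2}\right) \sqrt{-2} + \frac{4}{47439}\right) 34676 = \left(- 9 i \sqrt{2} + \frac{4}{47439}\right) 34676 = \left(\frac{4}{47439} - 9 i \sqrt{2}\right) 34676 = \frac{138704}{47439} - 312084 i \sqrt{2}$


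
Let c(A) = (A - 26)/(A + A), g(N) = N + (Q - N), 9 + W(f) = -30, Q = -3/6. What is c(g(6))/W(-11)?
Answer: -53/78 ≈ -0.67949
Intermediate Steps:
Q = -½ (Q = -3*⅙ = -½ ≈ -0.50000)
W(f) = -39 (W(f) = -9 - 30 = -39)
g(N) = -½ (g(N) = N + (-½ - N) = -½)
c(A) = (-26 + A)/(2*A) (c(A) = (-26 + A)/((2*A)) = (-26 + A)*(1/(2*A)) = (-26 + A)/(2*A))
c(g(6))/W(-11) = ((-26 - ½)/(2*(-½)))/(-39) = ((½)*(-2)*(-53/2))*(-1/39) = (53/2)*(-1/39) = -53/78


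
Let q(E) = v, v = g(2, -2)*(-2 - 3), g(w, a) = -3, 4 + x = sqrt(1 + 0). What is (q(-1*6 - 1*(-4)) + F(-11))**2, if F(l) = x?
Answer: 144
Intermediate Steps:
x = -3 (x = -4 + sqrt(1 + 0) = -4 + sqrt(1) = -4 + 1 = -3)
F(l) = -3
v = 15 (v = -3*(-2 - 3) = -3*(-5) = 15)
q(E) = 15
(q(-1*6 - 1*(-4)) + F(-11))**2 = (15 - 3)**2 = 12**2 = 144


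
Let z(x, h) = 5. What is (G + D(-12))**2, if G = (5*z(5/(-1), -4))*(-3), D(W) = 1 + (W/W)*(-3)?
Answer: 5929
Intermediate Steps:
D(W) = -2 (D(W) = 1 + 1*(-3) = 1 - 3 = -2)
G = -75 (G = (5*5)*(-3) = 25*(-3) = -75)
(G + D(-12))**2 = (-75 - 2)**2 = (-77)**2 = 5929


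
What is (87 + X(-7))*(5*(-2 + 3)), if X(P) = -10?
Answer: 385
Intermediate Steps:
(87 + X(-7))*(5*(-2 + 3)) = (87 - 10)*(5*(-2 + 3)) = 77*(5*1) = 77*5 = 385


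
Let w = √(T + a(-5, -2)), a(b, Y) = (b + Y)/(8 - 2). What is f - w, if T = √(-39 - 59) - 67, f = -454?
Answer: -454 - √(-2454 + 252*I*√2)/6 ≈ -454.6 - 8.2779*I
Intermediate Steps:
a(b, Y) = Y/6 + b/6 (a(b, Y) = (Y + b)/6 = (Y + b)*(⅙) = Y/6 + b/6)
T = -67 + 7*I*√2 (T = √(-98) - 67 = 7*I*√2 - 67 = -67 + 7*I*√2 ≈ -67.0 + 9.8995*I)
w = √(-409/6 + 7*I*√2) (w = √((-67 + 7*I*√2) + ((⅙)*(-2) + (⅙)*(-5))) = √((-67 + 7*I*√2) + (-⅓ - ⅚)) = √((-67 + 7*I*√2) - 7/6) = √(-409/6 + 7*I*√2) ≈ 0.59794 + 8.2779*I)
f - w = -454 - √(-2454 + 252*I*√2)/6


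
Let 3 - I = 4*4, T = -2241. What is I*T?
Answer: 29133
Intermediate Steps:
I = -13 (I = 3 - 4*4 = 3 - 1*16 = 3 - 16 = -13)
I*T = -13*(-2241) = 29133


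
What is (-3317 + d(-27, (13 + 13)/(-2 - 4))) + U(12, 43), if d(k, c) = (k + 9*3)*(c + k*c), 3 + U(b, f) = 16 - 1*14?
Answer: -3318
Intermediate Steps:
U(b, f) = -1 (U(b, f) = -3 + (16 - 1*14) = -3 + (16 - 14) = -3 + 2 = -1)
d(k, c) = (27 + k)*(c + c*k) (d(k, c) = (k + 27)*(c + c*k) = (27 + k)*(c + c*k))
(-3317 + d(-27, (13 + 13)/(-2 - 4))) + U(12, 43) = (-3317 + ((13 + 13)/(-2 - 4))*(27 + (-27)² + 28*(-27))) - 1 = (-3317 + (26/(-6))*(27 + 729 - 756)) - 1 = (-3317 + (26*(-⅙))*0) - 1 = (-3317 - 13/3*0) - 1 = (-3317 + 0) - 1 = -3317 - 1 = -3318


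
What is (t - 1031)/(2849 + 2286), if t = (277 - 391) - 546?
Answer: -1691/5135 ≈ -0.32931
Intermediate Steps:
t = -660 (t = -114 - 546 = -660)
(t - 1031)/(2849 + 2286) = (-660 - 1031)/(2849 + 2286) = -1691/5135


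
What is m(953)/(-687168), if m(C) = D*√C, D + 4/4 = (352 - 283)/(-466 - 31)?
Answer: 283*√953/170761248 ≈ 5.1162e-5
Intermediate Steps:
D = -566/497 (D = -1 + (352 - 283)/(-466 - 31) = -1 + 69/(-497) = -1 + 69*(-1/497) = -1 - 69/497 = -566/497 ≈ -1.1388)
m(C) = -566*√C/497
m(953)/(-687168) = -566*√953/497/(-687168) = -566*√953/497*(-1/687168) = 283*√953/170761248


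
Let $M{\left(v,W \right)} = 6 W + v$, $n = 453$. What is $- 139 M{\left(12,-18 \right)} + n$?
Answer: $13797$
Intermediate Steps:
$M{\left(v,W \right)} = v + 6 W$
$- 139 M{\left(12,-18 \right)} + n = - 139 \left(12 + 6 \left(-18\right)\right) + 453 = - 139 \left(12 - 108\right) + 453 = \left(-139\right) \left(-96\right) + 453 = 13344 + 453 = 13797$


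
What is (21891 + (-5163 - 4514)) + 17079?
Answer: 29293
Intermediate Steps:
(21891 + (-5163 - 4514)) + 17079 = (21891 - 9677) + 17079 = 12214 + 17079 = 29293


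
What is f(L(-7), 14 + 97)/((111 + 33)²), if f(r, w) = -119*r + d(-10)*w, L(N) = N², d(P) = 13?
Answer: -1097/5184 ≈ -0.21161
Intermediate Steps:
f(r, w) = -119*r + 13*w
f(L(-7), 14 + 97)/((111 + 33)²) = (-119*(-7)² + 13*(14 + 97))/((111 + 33)²) = (-119*49 + 13*111)/(144²) = (-5831 + 1443)/20736 = -4388*1/20736 = -1097/5184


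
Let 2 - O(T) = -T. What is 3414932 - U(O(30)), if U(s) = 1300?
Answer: 3413632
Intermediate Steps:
O(T) = 2 + T (O(T) = 2 - (-1)*T = 2 + T)
3414932 - U(O(30)) = 3414932 - 1*1300 = 3414932 - 1300 = 3413632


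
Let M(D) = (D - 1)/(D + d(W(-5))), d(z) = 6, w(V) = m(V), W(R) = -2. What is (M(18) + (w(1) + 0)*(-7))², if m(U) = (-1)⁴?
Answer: 22801/576 ≈ 39.585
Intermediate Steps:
m(U) = 1
w(V) = 1
M(D) = (-1 + D)/(6 + D) (M(D) = (D - 1)/(D + 6) = (-1 + D)/(6 + D))
(M(18) + (w(1) + 0)*(-7))² = ((-1 + 18)/(6 + 18) + (1 + 0)*(-7))² = (17/24 + 1*(-7))² = ((1/24)*17 - 7)² = (17/24 - 7)² = (-151/24)² = 22801/576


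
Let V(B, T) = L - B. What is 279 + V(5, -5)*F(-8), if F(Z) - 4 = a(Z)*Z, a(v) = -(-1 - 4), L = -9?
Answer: 783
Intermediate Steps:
a(v) = 5 (a(v) = -1*(-5) = 5)
F(Z) = 4 + 5*Z
V(B, T) = -9 - B
279 + V(5, -5)*F(-8) = 279 + (-9 - 1*5)*(4 + 5*(-8)) = 279 + (-9 - 5)*(4 - 40) = 279 - 14*(-36) = 279 + 504 = 783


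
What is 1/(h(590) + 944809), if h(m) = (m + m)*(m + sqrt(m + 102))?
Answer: 1641009/2691946997281 - 2360*sqrt(173)/2691946997281 ≈ 5.9807e-7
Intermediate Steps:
h(m) = 2*m*(m + sqrt(102 + m)) (h(m) = (2*m)*(m + sqrt(102 + m)) = 2*m*(m + sqrt(102 + m)))
1/(h(590) + 944809) = 1/(2*590*(590 + sqrt(102 + 590)) + 944809) = 1/(2*590*(590 + sqrt(692)) + 944809) = 1/(2*590*(590 + 2*sqrt(173)) + 944809) = 1/((696200 + 2360*sqrt(173)) + 944809) = 1/(1641009 + 2360*sqrt(173))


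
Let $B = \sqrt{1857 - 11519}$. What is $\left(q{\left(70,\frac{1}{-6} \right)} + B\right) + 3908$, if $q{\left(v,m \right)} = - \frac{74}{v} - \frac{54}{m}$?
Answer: $\frac{148083}{35} + i \sqrt{9662} \approx 4230.9 + 98.296 i$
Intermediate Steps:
$B = i \sqrt{9662}$ ($B = \sqrt{-9662} = i \sqrt{9662} \approx 98.295 i$)
$\left(q{\left(70,\frac{1}{-6} \right)} + B\right) + 3908 = \left(\left(- \frac{74}{70} - \frac{54}{\frac{1}{-6}}\right) + i \sqrt{9662}\right) + 3908 = \left(\left(\left(-74\right) \frac{1}{70} - \frac{54}{- \frac{1}{6}}\right) + i \sqrt{9662}\right) + 3908 = \left(\left(- \frac{37}{35} - -324\right) + i \sqrt{9662}\right) + 3908 = \left(\left(- \frac{37}{35} + 324\right) + i \sqrt{9662}\right) + 3908 = \left(\frac{11303}{35} + i \sqrt{9662}\right) + 3908 = \frac{148083}{35} + i \sqrt{9662}$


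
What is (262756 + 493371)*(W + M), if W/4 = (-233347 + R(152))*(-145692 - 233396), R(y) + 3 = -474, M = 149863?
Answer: 268092116846984697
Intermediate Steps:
R(y) = -477 (R(y) = -3 - 474 = -477)
W = 354559490048 (W = 4*((-233347 - 477)*(-145692 - 233396)) = 4*(-233824*(-379088)) = 4*88639872512 = 354559490048)
(262756 + 493371)*(W + M) = (262756 + 493371)*(354559490048 + 149863) = 756127*354559639911 = 268092116846984697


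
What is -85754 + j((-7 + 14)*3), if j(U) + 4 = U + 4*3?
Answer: -85725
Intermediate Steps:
j(U) = 8 + U (j(U) = -4 + (U + 4*3) = -4 + (U + 12) = -4 + (12 + U) = 8 + U)
-85754 + j((-7 + 14)*3) = -85754 + (8 + (-7 + 14)*3) = -85754 + (8 + 7*3) = -85754 + (8 + 21) = -85754 + 29 = -85725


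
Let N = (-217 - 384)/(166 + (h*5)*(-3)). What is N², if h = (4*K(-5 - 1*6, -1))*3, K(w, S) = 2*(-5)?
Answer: 361201/3865156 ≈ 0.093451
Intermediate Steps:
K(w, S) = -10
h = -120 (h = (4*(-10))*3 = -40*3 = -120)
N = -601/1966 (N = (-217 - 384)/(166 - 120*5*(-3)) = -601/(166 - 600*(-3)) = -601/(166 + 1800) = -601/1966 ≈ -0.30570)
N² = (-601/1966)² = 361201/3865156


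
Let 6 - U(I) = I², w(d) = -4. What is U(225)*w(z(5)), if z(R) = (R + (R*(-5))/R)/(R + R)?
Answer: 202476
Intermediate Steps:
z(R) = (-5 + R)/(2*R) (z(R) = (R + (-5*R)/R)/((2*R)) = (R - 5)*(1/(2*R)) = (-5 + R)*(1/(2*R)) = (-5 + R)/(2*R))
U(I) = 6 - I²
U(225)*w(z(5)) = (6 - 1*225²)*(-4) = (6 - 1*50625)*(-4) = (6 - 50625)*(-4) = -50619*(-4) = 202476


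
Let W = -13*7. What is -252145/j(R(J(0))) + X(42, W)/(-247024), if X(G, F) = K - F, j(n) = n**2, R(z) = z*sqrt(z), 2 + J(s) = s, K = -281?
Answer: 1946433375/61756 ≈ 31518.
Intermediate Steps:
W = -91
J(s) = -2 + s
R(z) = z**(3/2)
X(G, F) = -281 - F
-252145/j(R(J(0))) + X(42, W)/(-247024) = -252145/(-2 + 0)**3 + (-281 - 1*(-91))/(-247024) = -252145/(((-2)**(3/2))**2) + (-281 + 91)*(-1/247024) = -252145/((-2*I*sqrt(2))**2) - 190*(-1/247024) = -252145/(-8) + 95/123512 = -252145*(-1/8) + 95/123512 = 252145/8 + 95/123512 = 1946433375/61756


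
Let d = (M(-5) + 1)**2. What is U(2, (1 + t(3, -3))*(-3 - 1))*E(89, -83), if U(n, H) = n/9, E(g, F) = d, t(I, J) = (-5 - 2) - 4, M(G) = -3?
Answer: 8/9 ≈ 0.88889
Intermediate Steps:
t(I, J) = -11 (t(I, J) = -7 - 4 = -11)
d = 4 (d = (-3 + 1)**2 = (-2)**2 = 4)
E(g, F) = 4
U(n, H) = n/9 (U(n, H) = n*(1/9) = n/9)
U(2, (1 + t(3, -3))*(-3 - 1))*E(89, -83) = ((1/9)*2)*4 = (2/9)*4 = 8/9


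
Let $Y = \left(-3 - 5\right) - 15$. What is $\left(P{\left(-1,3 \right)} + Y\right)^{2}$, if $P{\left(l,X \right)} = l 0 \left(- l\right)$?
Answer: $529$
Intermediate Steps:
$Y = -23$ ($Y = \left(-3 - 5\right) - 15 = -8 - 15 = -23$)
$P{\left(l,X \right)} = 0$ ($P{\left(l,X \right)} = 0 \left(- l\right) = 0$)
$\left(P{\left(-1,3 \right)} + Y\right)^{2} = \left(0 - 23\right)^{2} = \left(-23\right)^{2} = 529$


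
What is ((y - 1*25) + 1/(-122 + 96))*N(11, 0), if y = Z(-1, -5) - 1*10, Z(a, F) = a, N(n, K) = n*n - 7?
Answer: -53409/13 ≈ -4108.4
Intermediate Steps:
N(n, K) = -7 + n² (N(n, K) = n² - 7 = -7 + n²)
y = -11 (y = -1 - 1*10 = -1 - 10 = -11)
((y - 1*25) + 1/(-122 + 96))*N(11, 0) = ((-11 - 1*25) + 1/(-122 + 96))*(-7 + 11²) = ((-11 - 25) + 1/(-26))*(-7 + 121) = (-36 - 1/26)*114 = -937/26*114 = -53409/13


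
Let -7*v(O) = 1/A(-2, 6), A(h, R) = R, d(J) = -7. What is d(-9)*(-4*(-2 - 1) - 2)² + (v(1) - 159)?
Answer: -36079/42 ≈ -859.02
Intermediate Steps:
v(O) = -1/42 (v(O) = -⅐/6 = -⅐*⅙ = -1/42)
d(-9)*(-4*(-2 - 1) - 2)² + (v(1) - 159) = -7*(-4*(-2 - 1) - 2)² + (-1/42 - 159) = -7*(-4*(-3) - 2)² - 6679/42 = -7*(12 - 2)² - 6679/42 = -7*10² - 6679/42 = -7*100 - 6679/42 = -700 - 6679/42 = -36079/42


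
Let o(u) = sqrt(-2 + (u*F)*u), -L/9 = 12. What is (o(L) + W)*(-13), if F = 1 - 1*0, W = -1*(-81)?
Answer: -1053 - 91*sqrt(238) ≈ -2456.9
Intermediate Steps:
L = -108 (L = -9*12 = -108)
W = 81
F = 1 (F = 1 + 0 = 1)
o(u) = sqrt(-2 + u**2) (o(u) = sqrt(-2 + (u*1)*u) = sqrt(-2 + u*u) = sqrt(-2 + u**2))
(o(L) + W)*(-13) = (sqrt(-2 + (-108)**2) + 81)*(-13) = (sqrt(-2 + 11664) + 81)*(-13) = (sqrt(11662) + 81)*(-13) = (7*sqrt(238) + 81)*(-13) = (81 + 7*sqrt(238))*(-13) = -1053 - 91*sqrt(238)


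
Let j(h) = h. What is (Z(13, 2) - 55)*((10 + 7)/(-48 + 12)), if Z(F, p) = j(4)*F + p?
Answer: 17/36 ≈ 0.47222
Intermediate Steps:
Z(F, p) = p + 4*F (Z(F, p) = 4*F + p = p + 4*F)
(Z(13, 2) - 55)*((10 + 7)/(-48 + 12)) = ((2 + 4*13) - 55)*((10 + 7)/(-48 + 12)) = ((2 + 52) - 55)*(17/(-36)) = (54 - 55)*(17*(-1/36)) = -1*(-17/36) = 17/36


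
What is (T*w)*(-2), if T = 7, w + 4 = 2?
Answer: 28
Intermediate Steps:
w = -2 (w = -4 + 2 = -2)
(T*w)*(-2) = (7*(-2))*(-2) = -14*(-2) = 28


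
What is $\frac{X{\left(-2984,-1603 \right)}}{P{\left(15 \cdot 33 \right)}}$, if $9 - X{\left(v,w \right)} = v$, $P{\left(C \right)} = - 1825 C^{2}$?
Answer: $- \frac{41}{6125625} \approx -6.6932 \cdot 10^{-6}$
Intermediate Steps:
$X{\left(v,w \right)} = 9 - v$
$\frac{X{\left(-2984,-1603 \right)}}{P{\left(15 \cdot 33 \right)}} = \frac{9 - -2984}{\left(-1825\right) \left(15 \cdot 33\right)^{2}} = \frac{9 + 2984}{\left(-1825\right) 495^{2}} = \frac{2993}{\left(-1825\right) 245025} = \frac{2993}{-447170625} = 2993 \left(- \frac{1}{447170625}\right) = - \frac{41}{6125625}$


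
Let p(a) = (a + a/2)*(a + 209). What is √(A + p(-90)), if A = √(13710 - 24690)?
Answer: √(-16065 + 6*I*√305) ≈ 0.4134 + 126.75*I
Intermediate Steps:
p(a) = 3*a*(209 + a)/2 (p(a) = (a + a*(½))*(209 + a) = (a + a/2)*(209 + a) = (3*a/2)*(209 + a) = 3*a*(209 + a)/2)
A = 6*I*√305 (A = √(-10980) = 6*I*√305 ≈ 104.79*I)
√(A + p(-90)) = √(6*I*√305 + (3/2)*(-90)*(209 - 90)) = √(6*I*√305 + (3/2)*(-90)*119) = √(6*I*√305 - 16065) = √(-16065 + 6*I*√305)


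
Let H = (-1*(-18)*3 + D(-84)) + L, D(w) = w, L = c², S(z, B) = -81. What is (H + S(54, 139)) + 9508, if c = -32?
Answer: 10421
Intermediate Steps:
L = 1024 (L = (-32)² = 1024)
H = 994 (H = (-1*(-18)*3 - 84) + 1024 = (18*3 - 84) + 1024 = (54 - 84) + 1024 = -30 + 1024 = 994)
(H + S(54, 139)) + 9508 = (994 - 81) + 9508 = 913 + 9508 = 10421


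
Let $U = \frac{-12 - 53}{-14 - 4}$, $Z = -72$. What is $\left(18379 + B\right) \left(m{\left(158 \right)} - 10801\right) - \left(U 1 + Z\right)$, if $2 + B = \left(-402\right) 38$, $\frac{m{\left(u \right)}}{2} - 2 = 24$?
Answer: $- \frac{599986451}{18} \approx -3.3333 \cdot 10^{7}$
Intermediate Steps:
$m{\left(u \right)} = 52$ ($m{\left(u \right)} = 4 + 2 \cdot 24 = 4 + 48 = 52$)
$B = -15278$ ($B = -2 - 15276 = -15278$)
$U = \frac{65}{18}$ ($U = - \frac{65}{-18} = \left(-65\right) \left(- \frac{1}{18}\right) = \frac{65}{18} \approx 3.6111$)
$\left(18379 + B\right) \left(m{\left(158 \right)} - 10801\right) - \left(U 1 + Z\right) = \left(18379 - 15278\right) \left(52 - 10801\right) - \left(\frac{65}{18} \cdot 1 - 72\right) = 3101 \left(-10749\right) - \left(\frac{65}{18} - 72\right) = -33332649 - - \frac{1231}{18} = -33332649 + \frac{1231}{18} = - \frac{599986451}{18}$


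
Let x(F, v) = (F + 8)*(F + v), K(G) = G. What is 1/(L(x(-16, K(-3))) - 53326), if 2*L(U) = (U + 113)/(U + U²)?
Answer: -46512/2480298647 ≈ -1.8753e-5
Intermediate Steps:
x(F, v) = (8 + F)*(F + v)
L(U) = (113 + U)/(2*(U + U²)) (L(U) = ((U + 113)/(U + U²))/2 = ((113 + U)/(U + U²))/2 = (113 + U)/(2*(U + U²)))
1/(L(x(-16, K(-3))) - 53326) = 1/((113 + ((-16)² + 8*(-16) + 8*(-3) - 16*(-3)))/(2*((-16)² + 8*(-16) + 8*(-3) - 16*(-3))*(1 + ((-16)² + 8*(-16) + 8*(-3) - 16*(-3)))) - 53326) = 1/((113 + (256 - 128 - 24 + 48))/(2*(256 - 128 - 24 + 48)*(1 + (256 - 128 - 24 + 48))) - 53326) = 1/((½)*(113 + 152)/(152*(1 + 152)) - 53326) = 1/((½)*(1/152)*265/153 - 53326) = 1/((½)*(1/152)*(1/153)*265 - 53326) = 1/(265/46512 - 53326) = 1/(-2480298647/46512) = -46512/2480298647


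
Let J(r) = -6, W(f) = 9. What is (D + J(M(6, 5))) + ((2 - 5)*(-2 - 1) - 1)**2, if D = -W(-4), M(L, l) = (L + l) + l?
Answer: 49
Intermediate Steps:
M(L, l) = L + 2*l
D = -9 (D = -1*9 = -9)
(D + J(M(6, 5))) + ((2 - 5)*(-2 - 1) - 1)**2 = (-9 - 6) + ((2 - 5)*(-2 - 1) - 1)**2 = -15 + (-3*(-3) - 1)**2 = -15 + (9 - 1)**2 = -15 + 8**2 = -15 + 64 = 49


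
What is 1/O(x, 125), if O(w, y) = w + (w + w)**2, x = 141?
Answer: 1/79665 ≈ 1.2553e-5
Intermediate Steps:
O(w, y) = w + 4*w**2 (O(w, y) = w + (2*w)**2 = w + 4*w**2)
1/O(x, 125) = 1/(141*(1 + 4*141)) = 1/(141*(1 + 564)) = 1/(141*565) = 1/79665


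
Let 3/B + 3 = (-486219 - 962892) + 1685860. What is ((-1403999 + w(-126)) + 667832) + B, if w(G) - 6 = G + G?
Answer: -174342832095/236746 ≈ -7.3641e+5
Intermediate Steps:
w(G) = 6 + 2*G (w(G) = 6 + (G + G) = 6 + 2*G)
B = 3/236746 (B = 3/(-3 + ((-486219 - 962892) + 1685860)) = 3/(-3 + (-1449111 + 1685860)) = 3/(-3 + 236749) = 3/236746 ≈ 1.2672e-5)
((-1403999 + w(-126)) + 667832) + B = ((-1403999 + (6 + 2*(-126))) + 667832) + 3/236746 = ((-1403999 + (6 - 252)) + 667832) + 3/236746 = ((-1403999 - 246) + 667832) + 3/236746 = (-1404245 + 667832) + 3/236746 = -736413 + 3/236746 = -174342832095/236746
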